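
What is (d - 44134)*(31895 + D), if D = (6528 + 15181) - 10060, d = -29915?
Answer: -3224389656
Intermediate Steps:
D = 11649 (D = 21709 - 10060 = 11649)
(d - 44134)*(31895 + D) = (-29915 - 44134)*(31895 + 11649) = -74049*43544 = -3224389656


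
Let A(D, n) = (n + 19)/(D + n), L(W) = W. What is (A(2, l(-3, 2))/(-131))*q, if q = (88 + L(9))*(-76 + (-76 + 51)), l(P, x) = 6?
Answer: 244925/1048 ≈ 233.71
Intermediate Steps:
A(D, n) = (19 + n)/(D + n)
q = -9797 (q = (88 + 9)*(-76 + (-76 + 51)) = 97*(-76 - 25) = 97*(-101) = -9797)
(A(2, l(-3, 2))/(-131))*q = (((19 + 6)/(2 + 6))/(-131))*(-9797) = ((25/8)*(-1/131))*(-9797) = -25/1048*(-9797) = 244925/1048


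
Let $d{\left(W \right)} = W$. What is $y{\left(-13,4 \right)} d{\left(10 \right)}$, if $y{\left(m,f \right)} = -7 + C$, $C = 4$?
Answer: $-30$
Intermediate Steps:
$y{\left(m,f \right)} = -3$ ($y{\left(m,f \right)} = -7 + 4 = -3$)
$y{\left(-13,4 \right)} d{\left(10 \right)} = \left(-3\right) 10 = -30$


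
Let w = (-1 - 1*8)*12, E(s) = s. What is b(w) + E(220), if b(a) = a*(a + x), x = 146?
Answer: -3884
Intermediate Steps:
w = -108 (w = (-1 - 8)*12 = -9*12 = -108)
b(a) = a*(146 + a) (b(a) = a*(a + 146) = a*(146 + a))
b(w) + E(220) = -108*(146 - 108) + 220 = -108*38 + 220 = -4104 + 220 = -3884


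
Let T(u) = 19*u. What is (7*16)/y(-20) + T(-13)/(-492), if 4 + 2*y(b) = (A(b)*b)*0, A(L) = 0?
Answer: -27305/492 ≈ -55.498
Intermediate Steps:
y(b) = -2 (y(b) = -2 + ((0*b)*0)/2 = -2 + (0*0)/2 = -2 + (1/2)*0 = -2 + 0 = -2)
(7*16)/y(-20) + T(-13)/(-492) = (7*16)/(-2) + (19*(-13))/(-492) = 112*(-1/2) - 247*(-1/492) = -56 + 247/492 = -27305/492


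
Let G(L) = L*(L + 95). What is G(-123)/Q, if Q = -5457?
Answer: -1148/1819 ≈ -0.63112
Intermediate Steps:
G(L) = L*(95 + L)
G(-123)/Q = -123*(95 - 123)/(-5457) = -123*(-28)*(-1/5457) = 3444*(-1/5457) = -1148/1819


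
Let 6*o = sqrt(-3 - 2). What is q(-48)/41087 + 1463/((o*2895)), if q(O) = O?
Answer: -48/41087 - 2926*I*sqrt(5)/4825 ≈ -0.0011683 - 1.356*I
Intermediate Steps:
o = I*sqrt(5)/6 (o = sqrt(-3 - 2)/6 = sqrt(-5)/6 = (I*sqrt(5))/6 = I*sqrt(5)/6 ≈ 0.37268*I)
q(-48)/41087 + 1463/((o*2895)) = -48/41087 + 1463/(((I*sqrt(5)/6)*2895)) = -48*1/41087 + 1463/((965*I*sqrt(5)/2)) = -48/41087 + 1463*(-2*I*sqrt(5)/4825) = -48/41087 - 2926*I*sqrt(5)/4825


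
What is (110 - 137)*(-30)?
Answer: 810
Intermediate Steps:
(110 - 137)*(-30) = -27*(-30) = 810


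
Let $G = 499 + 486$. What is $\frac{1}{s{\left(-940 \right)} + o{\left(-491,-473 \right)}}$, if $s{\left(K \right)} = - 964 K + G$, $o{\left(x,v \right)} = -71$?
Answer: $\frac{1}{907074} \approx 1.1024 \cdot 10^{-6}$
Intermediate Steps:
$G = 985$
$s{\left(K \right)} = 985 - 964 K$ ($s{\left(K \right)} = - 964 K + 985 = 985 - 964 K$)
$\frac{1}{s{\left(-940 \right)} + o{\left(-491,-473 \right)}} = \frac{1}{\left(985 - -906160\right) - 71} = \frac{1}{\left(985 + 906160\right) - 71} = \frac{1}{907145 - 71} = \frac{1}{907074}$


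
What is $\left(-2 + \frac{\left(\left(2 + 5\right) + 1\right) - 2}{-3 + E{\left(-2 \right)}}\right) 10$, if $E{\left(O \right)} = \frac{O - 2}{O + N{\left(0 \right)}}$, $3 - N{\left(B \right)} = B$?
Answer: $- \frac{200}{7} \approx -28.571$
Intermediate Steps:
$N{\left(B \right)} = 3 - B$
$E{\left(O \right)} = \frac{-2 + O}{3 + O}$ ($E{\left(O \right)} = \frac{O - 2}{O + \left(3 - 0\right)} = \frac{-2 + O}{O + \left(3 + 0\right)} = \frac{-2 + O}{O + 3} = \frac{-2 + O}{3 + O}$)
$\left(-2 + \frac{\left(\left(2 + 5\right) + 1\right) - 2}{-3 + E{\left(-2 \right)}}\right) 10 = \left(-2 + \frac{\left(\left(2 + 5\right) + 1\right) - 2}{-3 + \frac{-2 - 2}{3 - 2}}\right) 10 = \left(-2 + \frac{\left(7 + 1\right) - 2}{-3 + 1^{-1} \left(-4\right)}\right) 10 = \left(-2 + \frac{8 - 2}{-3 + 1 \left(-4\right)}\right) 10 = \left(-2 + \frac{6}{-3 - 4}\right) 10 = \left(-2 + \frac{6}{-7}\right) 10 = \left(-2 + 6 \left(- \frac{1}{7}\right)\right) 10 = \left(-2 - \frac{6}{7}\right) 10 = \left(- \frac{20}{7}\right) 10 = - \frac{200}{7}$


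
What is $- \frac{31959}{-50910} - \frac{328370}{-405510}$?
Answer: $\frac{141319099}{98307210} \approx 1.4375$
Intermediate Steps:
$- \frac{31959}{-50910} - \frac{328370}{-405510} = \left(-31959\right) \left(- \frac{1}{50910}\right) - - \frac{4691}{5793} = \frac{10653}{16970} + \frac{4691}{5793} = \frac{141319099}{98307210}$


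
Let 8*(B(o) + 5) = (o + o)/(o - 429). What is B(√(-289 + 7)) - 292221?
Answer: -35909315285/122882 - 143*I*√282/245764 ≈ -2.9223e+5 - 0.0097711*I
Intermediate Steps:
B(o) = -5 + o/(4*(-429 + o)) (B(o) = -5 + ((o + o)/(o - 429))/8 = -5 + ((2*o)/(-429 + o))/8 = -5 + (2*o/(-429 + o))/8 = -5 + o/(4*(-429 + o)))
B(√(-289 + 7)) - 292221 = (8580 - 19*√(-289 + 7))/(4*(-429 + √(-289 + 7))) - 292221 = (8580 - 19*I*√282)/(4*(-429 + √(-282))) - 292221 = (8580 - 19*I*√282)/(4*(-429 + I*√282)) - 292221 = -292221 + (8580 - 19*I*√282)/(4*(-429 + I*√282))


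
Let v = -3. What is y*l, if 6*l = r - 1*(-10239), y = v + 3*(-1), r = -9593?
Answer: -646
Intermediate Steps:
y = -6 (y = -3 + 3*(-1) = -3 - 3 = -6)
l = 323/3 (l = (-9593 - 1*(-10239))/6 = (-9593 + 10239)/6 = (⅙)*646 = 323/3 ≈ 107.67)
y*l = -6*323/3 = -646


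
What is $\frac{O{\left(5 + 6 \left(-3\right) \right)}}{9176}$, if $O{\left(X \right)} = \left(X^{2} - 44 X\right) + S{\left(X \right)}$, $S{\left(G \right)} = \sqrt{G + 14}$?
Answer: $\frac{371}{4588} \approx 0.080863$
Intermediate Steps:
$S{\left(G \right)} = \sqrt{14 + G}$
$O{\left(X \right)} = X^{2} + \sqrt{14 + X} - 44 X$ ($O{\left(X \right)} = \left(X^{2} - 44 X\right) + \sqrt{14 + X} = X^{2} + \sqrt{14 + X} - 44 X$)
$\frac{O{\left(5 + 6 \left(-3\right) \right)}}{9176} = \frac{\left(5 + 6 \left(-3\right)\right)^{2} + \sqrt{14 + \left(5 + 6 \left(-3\right)\right)} - 44 \left(5 + 6 \left(-3\right)\right)}{9176} = \left(\left(5 - 18\right)^{2} + \sqrt{14 + \left(5 - 18\right)} - 44 \left(5 - 18\right)\right) \frac{1}{9176} = \left(\left(-13\right)^{2} + \sqrt{14 - 13} - -572\right) \frac{1}{9176} = \left(169 + \sqrt{1} + 572\right) \frac{1}{9176} = \left(169 + 1 + 572\right) \frac{1}{9176} = 742 \cdot \frac{1}{9176} = \frac{371}{4588}$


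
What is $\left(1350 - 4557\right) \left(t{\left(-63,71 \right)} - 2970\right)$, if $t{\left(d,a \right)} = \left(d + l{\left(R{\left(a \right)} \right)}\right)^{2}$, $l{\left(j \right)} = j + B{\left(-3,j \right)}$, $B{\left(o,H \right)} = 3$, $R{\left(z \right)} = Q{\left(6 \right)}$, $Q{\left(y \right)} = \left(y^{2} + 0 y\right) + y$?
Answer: $8485722$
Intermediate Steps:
$Q{\left(y \right)} = y + y^{2}$ ($Q{\left(y \right)} = \left(y^{2} + 0\right) + y = y^{2} + y = y + y^{2}$)
$R{\left(z \right)} = 42$ ($R{\left(z \right)} = 6 \left(1 + 6\right) = 6 \cdot 7 = 42$)
$l{\left(j \right)} = 3 + j$ ($l{\left(j \right)} = j + 3 = 3 + j$)
$t{\left(d,a \right)} = \left(45 + d\right)^{2}$ ($t{\left(d,a \right)} = \left(d + \left(3 + 42\right)\right)^{2} = \left(d + 45\right)^{2} = \left(45 + d\right)^{2}$)
$\left(1350 - 4557\right) \left(t{\left(-63,71 \right)} - 2970\right) = \left(1350 - 4557\right) \left(\left(45 - 63\right)^{2} - 2970\right) = - 3207 \left(\left(-18\right)^{2} - 2970\right) = - 3207 \left(324 - 2970\right) = \left(-3207\right) \left(-2646\right) = 8485722$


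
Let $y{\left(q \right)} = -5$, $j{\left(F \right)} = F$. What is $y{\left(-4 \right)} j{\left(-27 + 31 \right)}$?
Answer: $-20$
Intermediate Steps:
$y{\left(-4 \right)} j{\left(-27 + 31 \right)} = - 5 \left(-27 + 31\right) = \left(-5\right) 4 = -20$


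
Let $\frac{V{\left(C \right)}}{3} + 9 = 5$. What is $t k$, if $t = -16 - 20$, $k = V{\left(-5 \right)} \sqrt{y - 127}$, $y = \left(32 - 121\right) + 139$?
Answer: $432 i \sqrt{77} \approx 3790.8 i$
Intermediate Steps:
$y = 50$ ($y = -89 + 139 = 50$)
$V{\left(C \right)} = -12$ ($V{\left(C \right)} = -27 + 3 \cdot 5 = -27 + 15 = -12$)
$k = - 12 i \sqrt{77}$ ($k = - 12 \sqrt{50 - 127} = - 12 \sqrt{-77} = - 12 i \sqrt{77} \approx - 105.3 i$)
$t = -36$ ($t = -16 - 20 = -36$)
$t k = - 36 \left(- 12 i \sqrt{77}\right) = 432 i \sqrt{77}$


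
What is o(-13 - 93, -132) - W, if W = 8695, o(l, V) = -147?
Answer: -8842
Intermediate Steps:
o(-13 - 93, -132) - W = -147 - 1*8695 = -147 - 8695 = -8842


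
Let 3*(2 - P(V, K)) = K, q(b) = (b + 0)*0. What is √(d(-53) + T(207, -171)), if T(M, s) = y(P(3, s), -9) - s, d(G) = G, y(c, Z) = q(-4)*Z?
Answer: √118 ≈ 10.863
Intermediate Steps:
q(b) = 0 (q(b) = b*0 = 0)
P(V, K) = 2 - K/3
y(c, Z) = 0 (y(c, Z) = 0*Z = 0)
T(M, s) = -s (T(M, s) = 0 - s = -s)
√(d(-53) + T(207, -171)) = √(-53 - 1*(-171)) = √(-53 + 171) = √118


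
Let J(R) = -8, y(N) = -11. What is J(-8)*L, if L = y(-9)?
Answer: 88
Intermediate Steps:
L = -11
J(-8)*L = -8*(-11) = 88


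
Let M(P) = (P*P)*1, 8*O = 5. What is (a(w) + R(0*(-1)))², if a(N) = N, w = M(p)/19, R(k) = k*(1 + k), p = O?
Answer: 625/1478656 ≈ 0.00042268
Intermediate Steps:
O = 5/8 (O = (⅛)*5 = 5/8 ≈ 0.62500)
p = 5/8 ≈ 0.62500
M(P) = P² (M(P) = P²*1 = P²)
w = 25/1216 (w = (5/8)²/19 = (25/64)*(1/19) = 25/1216 ≈ 0.020559)
(a(w) + R(0*(-1)))² = (25/1216 + (0*(-1))*(1 + 0*(-1)))² = (25/1216 + 0*(1 + 0))² = (25/1216 + 0*1)² = (25/1216 + 0)² = (25/1216)² = 625/1478656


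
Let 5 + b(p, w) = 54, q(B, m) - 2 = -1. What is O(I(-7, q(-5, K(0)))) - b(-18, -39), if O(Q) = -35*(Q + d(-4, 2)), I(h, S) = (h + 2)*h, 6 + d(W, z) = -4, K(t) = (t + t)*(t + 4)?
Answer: -924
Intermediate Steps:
K(t) = 2*t*(4 + t) (K(t) = (2*t)*(4 + t) = 2*t*(4 + t))
q(B, m) = 1 (q(B, m) = 2 - 1 = 1)
b(p, w) = 49 (b(p, w) = -5 + 54 = 49)
d(W, z) = -10 (d(W, z) = -6 - 4 = -10)
I(h, S) = h*(2 + h) (I(h, S) = (2 + h)*h = h*(2 + h))
O(Q) = 350 - 35*Q (O(Q) = -35*(Q - 10) = -35*(-10 + Q) = 350 - 35*Q)
O(I(-7, q(-5, K(0)))) - b(-18, -39) = (350 - (-245)*(2 - 7)) - 1*49 = (350 - (-245)*(-5)) - 49 = (350 - 35*35) - 49 = (350 - 1225) - 49 = -875 - 49 = -924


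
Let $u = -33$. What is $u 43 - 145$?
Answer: $-1564$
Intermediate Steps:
$u 43 - 145 = \left(-33\right) 43 - 145 = -1419 - 145 = -1564$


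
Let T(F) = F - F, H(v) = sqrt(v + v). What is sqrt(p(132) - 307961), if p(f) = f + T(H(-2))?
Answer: I*sqrt(307829) ≈ 554.82*I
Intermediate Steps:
H(v) = sqrt(2)*sqrt(v) (H(v) = sqrt(2*v) = sqrt(2)*sqrt(v))
T(F) = 0
p(f) = f (p(f) = f + 0 = f)
sqrt(p(132) - 307961) = sqrt(132 - 307961) = sqrt(-307829) = I*sqrt(307829)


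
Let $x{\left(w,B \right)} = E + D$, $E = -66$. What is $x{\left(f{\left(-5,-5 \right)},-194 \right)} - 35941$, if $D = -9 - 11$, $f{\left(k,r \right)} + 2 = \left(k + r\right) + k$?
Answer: $-36027$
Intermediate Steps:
$f{\left(k,r \right)} = -2 + r + 2 k$ ($f{\left(k,r \right)} = -2 + \left(\left(k + r\right) + k\right) = -2 + \left(r + 2 k\right) = -2 + r + 2 k$)
$D = -20$
$x{\left(w,B \right)} = -86$ ($x{\left(w,B \right)} = -66 - 20 = -86$)
$x{\left(f{\left(-5,-5 \right)},-194 \right)} - 35941 = -86 - 35941 = -36027$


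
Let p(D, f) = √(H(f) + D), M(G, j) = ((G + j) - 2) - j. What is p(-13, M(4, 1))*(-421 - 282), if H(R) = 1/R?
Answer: -3515*I*√2/2 ≈ -2485.5*I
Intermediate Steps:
H(R) = 1/R
M(G, j) = -2 + G (M(G, j) = (-2 + G + j) - j = -2 + G)
p(D, f) = √(D + 1/f) (p(D, f) = √(1/f + D) = √(D + 1/f))
p(-13, M(4, 1))*(-421 - 282) = √(-13 + 1/(-2 + 4))*(-421 - 282) = √(-13 + 1/2)*(-703) = √(-13 + ½)*(-703) = √(-25/2)*(-703) = (5*I*√2/2)*(-703) = -3515*I*√2/2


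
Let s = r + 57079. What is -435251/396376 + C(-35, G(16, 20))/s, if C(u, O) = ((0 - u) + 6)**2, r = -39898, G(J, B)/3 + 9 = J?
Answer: -6811739375/6810136056 ≈ -1.0002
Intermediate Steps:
G(J, B) = -27 + 3*J
C(u, O) = (6 - u)**2 (C(u, O) = (-u + 6)**2 = (6 - u)**2)
s = 17181 (s = -39898 + 57079 = 17181)
-435251/396376 + C(-35, G(16, 20))/s = -435251/396376 + (-6 - 35)**2/17181 = -435251*1/396376 + (-41)**2*(1/17181) = -435251/396376 + 1681*(1/17181) = -435251/396376 + 1681/17181 = -6811739375/6810136056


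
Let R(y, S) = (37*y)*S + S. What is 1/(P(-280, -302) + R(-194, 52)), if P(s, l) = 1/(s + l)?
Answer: -582/217204729 ≈ -2.6795e-6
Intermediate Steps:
R(y, S) = S + 37*S*y (R(y, S) = 37*S*y + S = S + 37*S*y)
P(s, l) = 1/(l + s)
1/(P(-280, -302) + R(-194, 52)) = 1/(1/(-302 - 280) + 52*(1 + 37*(-194))) = 1/(1/(-582) + 52*(1 - 7178)) = 1/(-1/582 + 52*(-7177)) = 1/(-1/582 - 373204) = 1/(-217204729/582) = -582/217204729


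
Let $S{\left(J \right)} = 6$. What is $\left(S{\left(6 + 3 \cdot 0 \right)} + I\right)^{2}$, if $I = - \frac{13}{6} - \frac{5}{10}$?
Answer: $\frac{100}{9} \approx 11.111$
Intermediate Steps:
$I = - \frac{8}{3}$ ($I = \left(-13\right) \frac{1}{6} - \frac{1}{2} = - \frac{13}{6} - \frac{1}{2} = - \frac{8}{3} \approx -2.6667$)
$\left(S{\left(6 + 3 \cdot 0 \right)} + I\right)^{2} = \left(6 - \frac{8}{3}\right)^{2} = \left(\frac{10}{3}\right)^{2} = \frac{100}{9}$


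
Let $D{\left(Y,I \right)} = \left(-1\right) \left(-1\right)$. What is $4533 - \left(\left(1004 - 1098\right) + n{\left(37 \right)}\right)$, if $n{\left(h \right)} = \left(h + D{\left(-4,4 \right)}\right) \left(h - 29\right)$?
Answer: $4323$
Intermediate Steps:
$D{\left(Y,I \right)} = 1$
$n{\left(h \right)} = \left(1 + h\right) \left(-29 + h\right)$ ($n{\left(h \right)} = \left(h + 1\right) \left(h - 29\right) = \left(1 + h\right) \left(-29 + h\right)$)
$4533 - \left(\left(1004 - 1098\right) + n{\left(37 \right)}\right) = 4533 - \left(\left(1004 - 1098\right) - \left(1065 - 1369\right)\right) = 4533 - \left(-94 - -304\right) = 4533 - \left(-94 + 304\right) = 4533 - 210 = 4323$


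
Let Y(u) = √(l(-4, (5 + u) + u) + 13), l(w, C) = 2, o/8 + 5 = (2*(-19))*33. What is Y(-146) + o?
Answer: -10072 + √15 ≈ -10068.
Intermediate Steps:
o = -10072 (o = -40 + 8*((2*(-19))*33) = -40 + 8*(-38*33) = -40 + 8*(-1254) = -40 - 10032 = -10072)
Y(u) = √15 (Y(u) = √(2 + 13) = √15)
Y(-146) + o = √15 - 10072 = -10072 + √15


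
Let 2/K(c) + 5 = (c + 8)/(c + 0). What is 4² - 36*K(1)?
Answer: -2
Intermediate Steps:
K(c) = 2/(-5 + (8 + c)/c) (K(c) = 2/(-5 + (c + 8)/(c + 0)) = 2/(-5 + (8 + c)/c))
4² - 36*K(1) = 4² - (-36)/(-4 + 2*1) = 16 - (-36)/(-4 + 2) = 16 - (-36)/(-2) = 16 - (-36)*(-1)/2 = 16 - 36*½ = 16 - 18 = -2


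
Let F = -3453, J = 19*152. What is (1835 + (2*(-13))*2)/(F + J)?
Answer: -1783/565 ≈ -3.1558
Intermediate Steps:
J = 2888
(1835 + (2*(-13))*2)/(F + J) = (1835 + (2*(-13))*2)/(-3453 + 2888) = (1835 - 26*2)/(-565) = (1835 - 52)*(-1/565) = 1783*(-1/565) = -1783/565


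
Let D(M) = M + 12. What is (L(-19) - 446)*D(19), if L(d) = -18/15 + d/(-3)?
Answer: -205003/15 ≈ -13667.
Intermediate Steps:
L(d) = -6/5 - d/3 (L(d) = -18*1/15 + d*(-⅓) = -6/5 - d/3)
D(M) = 12 + M
(L(-19) - 446)*D(19) = ((-6/5 - ⅓*(-19)) - 446)*(12 + 19) = ((-6/5 + 19/3) - 446)*31 = (77/15 - 446)*31 = -6613/15*31 = -205003/15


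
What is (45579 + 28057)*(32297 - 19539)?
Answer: 939448088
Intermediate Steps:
(45579 + 28057)*(32297 - 19539) = 73636*12758 = 939448088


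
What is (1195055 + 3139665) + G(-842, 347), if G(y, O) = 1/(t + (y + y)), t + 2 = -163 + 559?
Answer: 5591788799/1290 ≈ 4.3347e+6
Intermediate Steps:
t = 394 (t = -2 + (-163 + 559) = -2 + 396 = 394)
G(y, O) = 1/(394 + 2*y) (G(y, O) = 1/(394 + (y + y)) = 1/(394 + 2*y))
(1195055 + 3139665) + G(-842, 347) = (1195055 + 3139665) + 1/(2*(197 - 842)) = 4334720 + (½)/(-645) = 4334720 + (½)*(-1/645) = 4334720 - 1/1290 = 5591788799/1290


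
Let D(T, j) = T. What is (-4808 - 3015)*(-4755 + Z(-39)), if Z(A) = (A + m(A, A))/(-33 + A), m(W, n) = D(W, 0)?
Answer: 446278681/12 ≈ 3.7190e+7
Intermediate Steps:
m(W, n) = W
Z(A) = 2*A/(-33 + A) (Z(A) = (A + A)/(-33 + A) = (2*A)/(-33 + A) = 2*A/(-33 + A))
(-4808 - 3015)*(-4755 + Z(-39)) = (-4808 - 3015)*(-4755 + 2*(-39)/(-33 - 39)) = -7823*(-4755 + 2*(-39)/(-72)) = -7823*(-4755 + 2*(-39)*(-1/72)) = -7823*(-4755 + 13/12) = -7823*(-57047/12) = 446278681/12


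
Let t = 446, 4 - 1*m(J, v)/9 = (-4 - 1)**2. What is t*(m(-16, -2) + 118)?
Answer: -31666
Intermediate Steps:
m(J, v) = -189 (m(J, v) = 36 - 9*(-4 - 1)**2 = 36 - 9*(-5)**2 = 36 - 9*25 = 36 - 225 = -189)
t*(m(-16, -2) + 118) = 446*(-189 + 118) = 446*(-71) = -31666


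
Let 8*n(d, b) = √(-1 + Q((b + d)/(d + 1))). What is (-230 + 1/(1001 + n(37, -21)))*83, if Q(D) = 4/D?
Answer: -2448398524366/128256111 - 664*√34/128256111 ≈ -19090.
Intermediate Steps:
n(d, b) = √(-1 + 4*(1 + d)/(b + d))/8 (n(d, b) = √(-1 + 4/(((b + d)/(d + 1))))/8 = √(-1 + 4/(((b + d)/(1 + d))))/8 = √(-1 + 4*((1 + d)/(b + d)))/8 = √(-1 + 4*(1 + d)/(b + d))/8)
(-230 + 1/(1001 + n(37, -21)))*83 = (-230 + 1/(1001 + √((4 - 1*(-21) + 3*37)/(-21 + 37))/8))*83 = (-230 + 1/(1001 + √((4 + 21 + 111)/16)/8))*83 = (-230 + 1/(1001 + √((1/16)*136)/8))*83 = (-230 + 1/(1001 + √(17/2)/8))*83 = (-230 + 1/(1001 + (√34/2)/8))*83 = (-230 + 1/(1001 + √34/16))*83 = -19090 + 83/(1001 + √34/16)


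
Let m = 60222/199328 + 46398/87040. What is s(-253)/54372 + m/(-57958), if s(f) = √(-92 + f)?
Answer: -226408491/15711607024640 + I*√345/54372 ≈ -1.441e-5 + 0.00034161*I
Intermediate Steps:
m = 226408491/271086080 (m = 60222*(1/199328) + 46398*(1/87040) = 30111/99664 + 23199/43520 = 226408491/271086080 ≈ 0.83519)
s(-253)/54372 + m/(-57958) = √(-92 - 253)/54372 + (226408491/271086080)/(-57958) = √(-345)*(1/54372) + (226408491/271086080)*(-1/57958) = (I*√345)*(1/54372) - 226408491/15711607024640 = I*√345/54372 - 226408491/15711607024640 = -226408491/15711607024640 + I*√345/54372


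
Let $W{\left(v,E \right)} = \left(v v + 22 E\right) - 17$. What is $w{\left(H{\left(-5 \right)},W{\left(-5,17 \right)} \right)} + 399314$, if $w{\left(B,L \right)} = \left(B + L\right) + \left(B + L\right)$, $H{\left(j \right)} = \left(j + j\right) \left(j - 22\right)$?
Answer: $400618$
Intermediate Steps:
$H{\left(j \right)} = 2 j \left(-22 + j\right)$
$W{\left(v,E \right)} = -17 + v^{2} + 22 E$ ($W{\left(v,E \right)} = \left(v^{2} + 22 E\right) - 17 = -17 + v^{2} + 22 E$)
$w{\left(B,L \right)} = 2 B + 2 L$
$w{\left(H{\left(-5 \right)},W{\left(-5,17 \right)} \right)} + 399314 = \left(2 \cdot 2 \left(-5\right) \left(-22 - 5\right) + 2 \left(-17 + \left(-5\right)^{2} + 22 \cdot 17\right)\right) + 399314 = \left(2 \cdot 2 \left(-5\right) \left(-27\right) + 2 \left(-17 + 25 + 374\right)\right) + 399314 = \left(2 \cdot 270 + 2 \cdot 382\right) + 399314 = \left(540 + 764\right) + 399314 = 1304 + 399314 = 400618$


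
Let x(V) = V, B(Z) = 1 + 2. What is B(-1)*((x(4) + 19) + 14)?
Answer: 111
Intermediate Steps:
B(Z) = 3
B(-1)*((x(4) + 19) + 14) = 3*((4 + 19) + 14) = 3*(23 + 14) = 3*37 = 111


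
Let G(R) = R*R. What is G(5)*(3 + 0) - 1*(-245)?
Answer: 320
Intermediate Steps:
G(R) = R²
G(5)*(3 + 0) - 1*(-245) = 5²*(3 + 0) - 1*(-245) = 25*3 + 245 = 75 + 245 = 320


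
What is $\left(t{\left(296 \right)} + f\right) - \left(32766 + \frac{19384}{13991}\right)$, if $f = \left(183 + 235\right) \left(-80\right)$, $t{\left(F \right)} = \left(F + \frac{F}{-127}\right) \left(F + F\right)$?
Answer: $\frac{191269478602}{1776857} \approx 1.0764 \cdot 10^{5}$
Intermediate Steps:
$t{\left(F \right)} = \frac{252 F^{2}}{127}$ ($t{\left(F \right)} = \left(F + F \left(- \frac{1}{127}\right)\right) 2 F = \left(F - \frac{F}{127}\right) 2 F = \frac{126 F}{127} \cdot 2 F = \frac{252 F^{2}}{127}$)
$f = -33440$ ($f = 418 \left(-80\right) = -33440$)
$\left(t{\left(296 \right)} + f\right) - \left(32766 + \frac{19384}{13991}\right) = \left(\frac{252 \cdot 296^{2}}{127} - 33440\right) - \left(32766 + \frac{19384}{13991}\right) = \left(\frac{252}{127} \cdot 87616 - 33440\right) + \left(\left(\left(-77536\right) \frac{1}{55964} + 38968\right) - 71734\right) = \left(\frac{22079232}{127} - 33440\right) + \left(\left(- \frac{19384}{13991} + 38968\right) - 71734\right) = \frac{17832352}{127} + \left(\frac{545181904}{13991} - 71734\right) = \frac{17832352}{127} - \frac{458448490}{13991} = \frac{191269478602}{1776857}$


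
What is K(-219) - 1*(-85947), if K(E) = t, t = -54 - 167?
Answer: 85726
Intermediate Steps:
t = -221
K(E) = -221
K(-219) - 1*(-85947) = -221 - 1*(-85947) = -221 + 85947 = 85726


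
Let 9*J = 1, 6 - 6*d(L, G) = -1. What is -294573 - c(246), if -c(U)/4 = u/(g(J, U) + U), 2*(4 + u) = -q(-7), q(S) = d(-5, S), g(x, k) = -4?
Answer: -19441823/66 ≈ -2.9457e+5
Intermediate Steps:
d(L, G) = 7/6 (d(L, G) = 1 - ⅙*(-1) = 1 + ⅙ = 7/6)
J = ⅑ (J = (⅑)*1 = ⅑ ≈ 0.11111)
q(S) = 7/6
u = -55/12 (u = -4 + (-1*7/6)/2 = -4 + (½)*(-7/6) = -4 - 7/12 = -55/12 ≈ -4.5833)
c(U) = 55/(3*(-4 + U)) (c(U) = -(-55)/(3*(-4 + U)) = 55/(3*(-4 + U)))
-294573 - c(246) = -294573 - 55/(3*(-4 + 246)) = -294573 - 55/(3*242) = -294573 - 1*5/66 = -294573 - 5/66 = -19441823/66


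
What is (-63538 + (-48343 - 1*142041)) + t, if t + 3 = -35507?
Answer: -289432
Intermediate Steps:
t = -35510 (t = -3 - 35507 = -35510)
(-63538 + (-48343 - 1*142041)) + t = (-63538 + (-48343 - 1*142041)) - 35510 = (-63538 + (-48343 - 142041)) - 35510 = (-63538 - 190384) - 35510 = -253922 - 35510 = -289432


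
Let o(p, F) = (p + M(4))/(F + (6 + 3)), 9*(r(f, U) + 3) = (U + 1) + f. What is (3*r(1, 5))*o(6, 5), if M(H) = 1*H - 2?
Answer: -80/21 ≈ -3.8095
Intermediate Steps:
M(H) = -2 + H (M(H) = H - 2 = -2 + H)
r(f, U) = -26/9 + U/9 + f/9 (r(f, U) = -3 + ((U + 1) + f)/9 = -3 + ((1 + U) + f)/9 = -3 + (1 + U + f)/9 = -3 + (1/9 + U/9 + f/9) = -26/9 + U/9 + f/9)
o(p, F) = (2 + p)/(9 + F) (o(p, F) = (p + (-2 + 4))/(F + (6 + 3)) = (p + 2)/(F + 9) = (2 + p)/(9 + F))
(3*r(1, 5))*o(6, 5) = (3*(-26/9 + (1/9)*5 + (1/9)*1))*((2 + 6)/(9 + 5)) = (3*(-26/9 + 5/9 + 1/9))*(8/14) = (3*(-20/9))*((1/14)*8) = -20/3*4/7 = -80/21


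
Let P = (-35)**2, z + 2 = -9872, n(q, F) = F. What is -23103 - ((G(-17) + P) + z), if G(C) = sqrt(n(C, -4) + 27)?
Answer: -14454 - sqrt(23) ≈ -14459.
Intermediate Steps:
z = -9874 (z = -2 - 9872 = -9874)
P = 1225
G(C) = sqrt(23) (G(C) = sqrt(-4 + 27) = sqrt(23))
-23103 - ((G(-17) + P) + z) = -23103 - ((sqrt(23) + 1225) - 9874) = -23103 - ((1225 + sqrt(23)) - 9874) = -23103 - (-8649 + sqrt(23)) = -23103 + (8649 - sqrt(23)) = -14454 - sqrt(23)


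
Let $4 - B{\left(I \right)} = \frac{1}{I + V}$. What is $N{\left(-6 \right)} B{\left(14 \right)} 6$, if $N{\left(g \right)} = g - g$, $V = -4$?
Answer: $0$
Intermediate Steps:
$N{\left(g \right)} = 0$
$B{\left(I \right)} = 4 - \frac{1}{-4 + I}$ ($B{\left(I \right)} = 4 - \frac{1}{I - 4} = 4 - \frac{1}{-4 + I}$)
$N{\left(-6 \right)} B{\left(14 \right)} 6 = 0 \frac{-17 + 4 \cdot 14}{-4 + 14} \cdot 6 = 0 \frac{-17 + 56}{10} \cdot 6 = 0 \cdot \frac{1}{10} \cdot 39 \cdot 6 = 0 \cdot \frac{39}{10} \cdot 6 = 0 \cdot 6 = 0$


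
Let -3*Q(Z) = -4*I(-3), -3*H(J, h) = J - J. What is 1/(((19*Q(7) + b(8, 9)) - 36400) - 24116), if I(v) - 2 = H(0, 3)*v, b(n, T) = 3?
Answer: -3/181387 ≈ -1.6539e-5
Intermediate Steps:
H(J, h) = 0 (H(J, h) = -(J - J)/3 = -⅓*0 = 0)
I(v) = 2 (I(v) = 2 + 0*v = 2 + 0 = 2)
Q(Z) = 8/3 (Q(Z) = -(-4)*2/3 = -⅓*(-8) = 8/3)
1/(((19*Q(7) + b(8, 9)) - 36400) - 24116) = 1/(((19*(8/3) + 3) - 36400) - 24116) = 1/(((152/3 + 3) - 36400) - 24116) = 1/((161/3 - 36400) - 24116) = 1/(-109039/3 - 24116) = 1/(-181387/3) = -3/181387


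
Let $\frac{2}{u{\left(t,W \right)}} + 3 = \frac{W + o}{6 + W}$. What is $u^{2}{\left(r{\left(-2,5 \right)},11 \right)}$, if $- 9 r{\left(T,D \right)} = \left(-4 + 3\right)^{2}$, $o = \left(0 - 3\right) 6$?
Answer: $\frac{289}{841} \approx 0.34364$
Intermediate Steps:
$o = -18$ ($o = \left(-3\right) 6 = -18$)
$r{\left(T,D \right)} = - \frac{1}{9}$ ($r{\left(T,D \right)} = - \frac{\left(-4 + 3\right)^{2}}{9} = - \frac{\left(-1\right)^{2}}{9} = \left(- \frac{1}{9}\right) 1 = - \frac{1}{9}$)
$u{\left(t,W \right)} = \frac{2}{-3 + \frac{-18 + W}{6 + W}}$ ($u{\left(t,W \right)} = \frac{2}{-3 + \frac{W - 18}{6 + W}} = \frac{2}{-3 + \frac{-18 + W}{6 + W}}$)
$u^{2}{\left(r{\left(-2,5 \right)},11 \right)} = \left(\frac{-6 - 11}{18 + 11}\right)^{2} = \left(\frac{-6 - 11}{29}\right)^{2} = \left(\frac{1}{29} \left(-17\right)\right)^{2} = \left(- \frac{17}{29}\right)^{2} = \frac{289}{841}$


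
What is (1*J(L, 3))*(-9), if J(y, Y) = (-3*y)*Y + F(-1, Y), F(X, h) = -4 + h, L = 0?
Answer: 9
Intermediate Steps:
J(y, Y) = -4 + Y - 3*Y*y (J(y, Y) = (-3*y)*Y + (-4 + Y) = -3*Y*y + (-4 + Y) = -4 + Y - 3*Y*y)
(1*J(L, 3))*(-9) = (1*(-4 + 3 - 3*3*0))*(-9) = (1*(-4 + 3 + 0))*(-9) = (1*(-1))*(-9) = -1*(-9) = 9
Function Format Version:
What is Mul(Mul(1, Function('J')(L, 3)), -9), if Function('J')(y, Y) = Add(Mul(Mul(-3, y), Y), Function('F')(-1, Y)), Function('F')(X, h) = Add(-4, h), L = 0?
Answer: 9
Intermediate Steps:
Function('J')(y, Y) = Add(-4, Y, Mul(-3, Y, y)) (Function('J')(y, Y) = Add(Mul(Mul(-3, y), Y), Add(-4, Y)) = Add(Mul(-3, Y, y), Add(-4, Y)) = Add(-4, Y, Mul(-3, Y, y)))
Mul(Mul(1, Function('J')(L, 3)), -9) = Mul(Mul(1, Add(-4, 3, Mul(-3, 3, 0))), -9) = Mul(Mul(1, Add(-4, 3, 0)), -9) = Mul(Mul(1, -1), -9) = Mul(-1, -9) = 9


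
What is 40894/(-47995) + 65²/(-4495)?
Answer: -2666189/1487845 ≈ -1.7920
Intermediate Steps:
40894/(-47995) + 65²/(-4495) = 40894*(-1/47995) + 4225*(-1/4495) = -40894/47995 - 845/899 = -2666189/1487845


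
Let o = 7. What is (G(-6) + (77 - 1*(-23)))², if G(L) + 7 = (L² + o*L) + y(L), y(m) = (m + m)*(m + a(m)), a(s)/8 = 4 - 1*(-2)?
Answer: 173889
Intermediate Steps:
a(s) = 48 (a(s) = 8*(4 - 1*(-2)) = 8*(4 + 2) = 8*6 = 48)
y(m) = 2*m*(48 + m) (y(m) = (m + m)*(m + 48) = (2*m)*(48 + m) = 2*m*(48 + m))
G(L) = -7 + L² + 7*L + 2*L*(48 + L) (G(L) = -7 + ((L² + 7*L) + 2*L*(48 + L)) = -7 + (L² + 7*L + 2*L*(48 + L)) = -7 + L² + 7*L + 2*L*(48 + L))
(G(-6) + (77 - 1*(-23)))² = ((-7 + 3*(-6)² + 103*(-6)) + (77 - 1*(-23)))² = ((-7 + 3*36 - 618) + (77 + 23))² = ((-7 + 108 - 618) + 100)² = (-517 + 100)² = (-417)² = 173889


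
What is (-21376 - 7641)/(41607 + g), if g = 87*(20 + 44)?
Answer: -29017/47175 ≈ -0.61509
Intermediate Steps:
g = 5568 (g = 87*64 = 5568)
(-21376 - 7641)/(41607 + g) = (-21376 - 7641)/(41607 + 5568) = -29017/47175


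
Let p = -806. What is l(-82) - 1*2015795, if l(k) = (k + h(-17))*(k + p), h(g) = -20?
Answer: -1925219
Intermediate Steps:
l(k) = (-806 + k)*(-20 + k) (l(k) = (k - 20)*(k - 806) = (-20 + k)*(-806 + k) = (-806 + k)*(-20 + k))
l(-82) - 1*2015795 = (16120 + (-82)² - 826*(-82)) - 1*2015795 = (16120 + 6724 + 67732) - 2015795 = 90576 - 2015795 = -1925219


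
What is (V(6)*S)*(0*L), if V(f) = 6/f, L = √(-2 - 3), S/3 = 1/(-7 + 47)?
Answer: 0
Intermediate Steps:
S = 3/40 (S = 3/(-7 + 47) = 3/40 ≈ 0.075000)
L = I*√5 (L = √(-5) = I*√5 ≈ 2.2361*I)
(V(6)*S)*(0*L) = ((6/6)*(3/40))*(0*(I*√5)) = ((6*(⅙))*(3/40))*0 = (1*(3/40))*0 = (3/40)*0 = 0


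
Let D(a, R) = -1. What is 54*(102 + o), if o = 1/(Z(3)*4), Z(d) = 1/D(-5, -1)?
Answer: 10989/2 ≈ 5494.5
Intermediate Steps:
Z(d) = -1 (Z(d) = 1/(-1) = -1)
o = -¼ (o = 1/(-1*4) = 1/(-4) = -¼ ≈ -0.25000)
54*(102 + o) = 54*(102 - ¼) = 54*(407/4) = 10989/2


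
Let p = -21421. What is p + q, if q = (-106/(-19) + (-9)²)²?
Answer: -5026956/361 ≈ -13925.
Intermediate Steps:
q = 2706025/361 (q = (-106*(-1/19) + 81)² = (106/19 + 81)² = (1645/19)² = 2706025/361 ≈ 7495.9)
p + q = -21421 + 2706025/361 = -5026956/361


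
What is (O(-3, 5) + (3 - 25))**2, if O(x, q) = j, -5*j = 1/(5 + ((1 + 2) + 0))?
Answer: 776161/1600 ≈ 485.10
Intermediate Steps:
j = -1/40 (j = -1/(5*(5 + ((1 + 2) + 0))) = -1/(5*(5 + (3 + 0))) = -1/(5*(5 + 3)) = -1/5/8 = -1/5*1/8 = -1/40 ≈ -0.025000)
O(x, q) = -1/40
(O(-3, 5) + (3 - 25))**2 = (-1/40 + (3 - 25))**2 = (-1/40 - 22)**2 = (-881/40)**2 = 776161/1600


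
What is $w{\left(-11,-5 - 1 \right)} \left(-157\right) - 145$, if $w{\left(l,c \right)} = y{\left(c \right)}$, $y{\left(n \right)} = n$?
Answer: $797$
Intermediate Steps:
$w{\left(l,c \right)} = c$
$w{\left(-11,-5 - 1 \right)} \left(-157\right) - 145 = \left(-5 - 1\right) \left(-157\right) - 145 = \left(-6\right) \left(-157\right) - 145 = 942 - 145 = 797$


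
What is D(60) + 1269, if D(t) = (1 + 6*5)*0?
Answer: 1269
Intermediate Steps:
D(t) = 0 (D(t) = (1 + 30)*0 = 31*0 = 0)
D(60) + 1269 = 0 + 1269 = 1269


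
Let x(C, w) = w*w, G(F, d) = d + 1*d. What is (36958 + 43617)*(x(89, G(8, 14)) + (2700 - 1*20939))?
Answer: -1406436625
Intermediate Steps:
G(F, d) = 2*d (G(F, d) = d + d = 2*d)
x(C, w) = w²
(36958 + 43617)*(x(89, G(8, 14)) + (2700 - 1*20939)) = (36958 + 43617)*((2*14)² + (2700 - 1*20939)) = 80575*(28² + (2700 - 20939)) = 80575*(784 - 18239) = 80575*(-17455) = -1406436625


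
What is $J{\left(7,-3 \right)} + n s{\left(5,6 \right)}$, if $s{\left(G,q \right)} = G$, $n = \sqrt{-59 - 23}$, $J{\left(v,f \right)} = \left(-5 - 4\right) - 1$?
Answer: $-10 + 5 i \sqrt{82} \approx -10.0 + 45.277 i$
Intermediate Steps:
$J{\left(v,f \right)} = -10$ ($J{\left(v,f \right)} = -9 - 1 = -10$)
$n = i \sqrt{82}$ ($n = \sqrt{-82} = i \sqrt{82} \approx 9.0554 i$)
$J{\left(7,-3 \right)} + n s{\left(5,6 \right)} = -10 + i \sqrt{82} \cdot 5 = -10 + 5 i \sqrt{82}$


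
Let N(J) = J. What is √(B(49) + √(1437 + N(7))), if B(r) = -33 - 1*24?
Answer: I*√19 ≈ 4.3589*I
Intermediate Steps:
B(r) = -57 (B(r) = -33 - 24 = -57)
√(B(49) + √(1437 + N(7))) = √(-57 + √(1437 + 7)) = √(-57 + √1444) = √(-57 + 38) = √(-19) = I*√19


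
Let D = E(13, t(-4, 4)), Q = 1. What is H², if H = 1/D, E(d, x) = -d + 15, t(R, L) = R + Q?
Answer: ¼ ≈ 0.25000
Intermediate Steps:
t(R, L) = 1 + R (t(R, L) = R + 1 = 1 + R)
E(d, x) = 15 - d
D = 2 (D = 15 - 1*13 = 15 - 13 = 2)
H = ½ (H = 1/2 = ½ ≈ 0.50000)
H² = (½)² = ¼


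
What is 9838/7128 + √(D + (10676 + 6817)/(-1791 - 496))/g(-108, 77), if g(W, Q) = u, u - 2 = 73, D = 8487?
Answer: 4919/3564 + 2*√11087533803/171525 ≈ 2.6080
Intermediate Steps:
u = 75 (u = 2 + 73 = 75)
g(W, Q) = 75
9838/7128 + √(D + (10676 + 6817)/(-1791 - 496))/g(-108, 77) = 9838/7128 + √(8487 + (10676 + 6817)/(-1791 - 496))/75 = 9838*(1/7128) + √(8487 + 17493/(-2287))*(1/75) = 4919/3564 + √(8487 + 17493*(-1/2287))*(1/75) = 4919/3564 + √(8487 - 17493/2287)*(1/75) = 4919/3564 + √(19392276/2287)*(1/75) = 4919/3564 + (2*√11087533803/2287)*(1/75) = 4919/3564 + 2*√11087533803/171525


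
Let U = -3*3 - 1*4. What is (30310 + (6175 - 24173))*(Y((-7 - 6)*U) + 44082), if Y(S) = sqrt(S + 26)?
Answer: 542737584 + 12312*sqrt(195) ≈ 5.4291e+8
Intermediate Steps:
U = -13 (U = -9 - 4 = -13)
Y(S) = sqrt(26 + S)
(30310 + (6175 - 24173))*(Y((-7 - 6)*U) + 44082) = (30310 + (6175 - 24173))*(sqrt(26 + (-7 - 6)*(-13)) + 44082) = (30310 - 17998)*(sqrt(26 - 13*(-13)) + 44082) = 12312*(sqrt(26 + 169) + 44082) = 12312*(sqrt(195) + 44082) = 12312*(44082 + sqrt(195)) = 542737584 + 12312*sqrt(195)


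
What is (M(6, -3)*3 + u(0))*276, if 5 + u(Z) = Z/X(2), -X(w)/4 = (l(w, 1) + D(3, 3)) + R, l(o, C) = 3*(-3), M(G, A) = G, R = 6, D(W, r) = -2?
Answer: 3588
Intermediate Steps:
l(o, C) = -9
X(w) = 20 (X(w) = -4*((-9 - 2) + 6) = -4*(-11 + 6) = -4*(-5) = 20)
u(Z) = -5 + Z/20
(M(6, -3)*3 + u(0))*276 = (6*3 + (-5 + (1/20)*0))*276 = (18 + (-5 + 0))*276 = (18 - 5)*276 = 13*276 = 3588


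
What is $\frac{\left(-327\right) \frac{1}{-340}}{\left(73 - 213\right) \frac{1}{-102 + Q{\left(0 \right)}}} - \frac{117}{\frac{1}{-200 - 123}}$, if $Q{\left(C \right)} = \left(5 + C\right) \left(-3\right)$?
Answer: $\frac{1798889859}{47600} \approx 37792.0$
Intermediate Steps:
$Q{\left(C \right)} = -15 - 3 C$
$\frac{\left(-327\right) \frac{1}{-340}}{\left(73 - 213\right) \frac{1}{-102 + Q{\left(0 \right)}}} - \frac{117}{\frac{1}{-200 - 123}} = \frac{\left(-327\right) \frac{1}{-340}}{\left(73 - 213\right) \frac{1}{-102 - 15}} - \frac{117}{\frac{1}{-200 - 123}} = \frac{\left(-327\right) \left(- \frac{1}{340}\right)}{\left(-140\right) \frac{1}{-102 + \left(-15 + 0\right)}} - \frac{117}{\frac{1}{-323}} = \frac{327}{340 \left(- \frac{140}{-102 - 15}\right)} - \frac{117}{- \frac{1}{323}} = \frac{327}{340 \left(- \frac{140}{-117}\right)} - -37791 = \frac{327}{340 \left(\left(-140\right) \left(- \frac{1}{117}\right)\right)} + 37791 = \frac{327}{340 \cdot \frac{140}{117}} + 37791 = \frac{327}{340} \cdot \frac{117}{140} + 37791 = \frac{38259}{47600} + 37791 = \frac{1798889859}{47600}$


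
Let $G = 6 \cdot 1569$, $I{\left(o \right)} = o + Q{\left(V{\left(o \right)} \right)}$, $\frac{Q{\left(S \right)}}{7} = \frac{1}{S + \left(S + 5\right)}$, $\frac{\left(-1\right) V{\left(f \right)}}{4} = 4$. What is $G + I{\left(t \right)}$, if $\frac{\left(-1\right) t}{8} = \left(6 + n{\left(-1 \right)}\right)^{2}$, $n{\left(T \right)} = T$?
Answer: $\frac{248771}{27} \approx 9213.7$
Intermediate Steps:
$V{\left(f \right)} = -16$ ($V{\left(f \right)} = \left(-4\right) 4 = -16$)
$Q{\left(S \right)} = \frac{7}{5 + 2 S}$ ($Q{\left(S \right)} = \frac{7}{S + \left(S + 5\right)} = \frac{7}{S + \left(5 + S\right)} = \frac{7}{5 + 2 S}$)
$t = -200$ ($t = - 8 \left(6 - 1\right)^{2} = - 8 \cdot 5^{2} = \left(-8\right) 25 = -200$)
$I{\left(o \right)} = - \frac{7}{27} + o$ ($I{\left(o \right)} = o + \frac{7}{5 + 2 \left(-16\right)} = o + \frac{7}{5 - 32} = o + \frac{7}{-27} = o + 7 \left(- \frac{1}{27}\right) = o - \frac{7}{27} = - \frac{7}{27} + o$)
$G = 9414$
$G + I{\left(t \right)} = 9414 - \frac{5407}{27} = \frac{248771}{27}$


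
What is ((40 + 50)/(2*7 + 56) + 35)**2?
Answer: 64516/49 ≈ 1316.7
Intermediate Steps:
((40 + 50)/(2*7 + 56) + 35)**2 = (90/(14 + 56) + 35)**2 = (90/70 + 35)**2 = (90*(1/70) + 35)**2 = (9/7 + 35)**2 = (254/7)**2 = 64516/49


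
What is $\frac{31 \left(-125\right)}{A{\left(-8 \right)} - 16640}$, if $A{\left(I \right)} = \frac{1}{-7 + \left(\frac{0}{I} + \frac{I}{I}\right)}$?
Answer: $\frac{23250}{99841} \approx 0.23287$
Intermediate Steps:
$A{\left(I \right)} = - \frac{1}{6}$ ($A{\left(I \right)} = \frac{1}{-7 + \left(0 + 1\right)} = \frac{1}{-7 + 1} = \frac{1}{-6} = - \frac{1}{6}$)
$\frac{31 \left(-125\right)}{A{\left(-8 \right)} - 16640} = \frac{31 \left(-125\right)}{- \frac{1}{6} - 16640} = - \frac{3875}{- \frac{1}{6} - 16640} = - \frac{3875}{- \frac{99841}{6}} = \left(-3875\right) \left(- \frac{6}{99841}\right) = \frac{23250}{99841}$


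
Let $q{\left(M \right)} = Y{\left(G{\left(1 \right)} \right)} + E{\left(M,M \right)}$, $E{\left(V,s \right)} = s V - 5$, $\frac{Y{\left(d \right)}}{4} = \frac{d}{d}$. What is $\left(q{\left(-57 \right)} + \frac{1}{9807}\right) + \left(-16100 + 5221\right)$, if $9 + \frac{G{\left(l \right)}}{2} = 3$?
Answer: $- \frac{74837216}{9807} \approx -7631.0$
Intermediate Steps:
$G{\left(l \right)} = -12$ ($G{\left(l \right)} = -18 + 2 \cdot 3 = -18 + 6 = -12$)
$Y{\left(d \right)} = 4$ ($Y{\left(d \right)} = 4 \frac{d}{d} = 4 \cdot 1 = 4$)
$E{\left(V,s \right)} = -5 + V s$ ($E{\left(V,s \right)} = V s - 5 = -5 + V s$)
$q{\left(M \right)} = -1 + M^{2}$ ($q{\left(M \right)} = 4 + \left(-5 + M M\right) = 4 + \left(-5 + M^{2}\right) = -1 + M^{2}$)
$\left(q{\left(-57 \right)} + \frac{1}{9807}\right) + \left(-16100 + 5221\right) = \left(\left(-1 + \left(-57\right)^{2}\right) + \frac{1}{9807}\right) + \left(-16100 + 5221\right) = \left(\left(-1 + 3249\right) + \frac{1}{9807}\right) - 10879 = \left(3248 + \frac{1}{9807}\right) - 10879 = \frac{31853137}{9807} - 10879 = - \frac{74837216}{9807}$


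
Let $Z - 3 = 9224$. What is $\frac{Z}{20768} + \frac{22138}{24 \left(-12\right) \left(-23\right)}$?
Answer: $\frac{16277551}{4298976} \approx 3.7864$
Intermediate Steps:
$Z = 9227$ ($Z = 3 + 9224 = 9227$)
$\frac{Z}{20768} + \frac{22138}{24 \left(-12\right) \left(-23\right)} = \frac{9227}{20768} + \frac{22138}{24 \left(-12\right) \left(-23\right)} = 9227 \cdot \frac{1}{20768} + \frac{22138}{\left(-288\right) \left(-23\right)} = \frac{9227}{20768} + \frac{22138}{6624} = \frac{9227}{20768} + 22138 \cdot \frac{1}{6624} = \frac{9227}{20768} + \frac{11069}{3312} = \frac{16277551}{4298976}$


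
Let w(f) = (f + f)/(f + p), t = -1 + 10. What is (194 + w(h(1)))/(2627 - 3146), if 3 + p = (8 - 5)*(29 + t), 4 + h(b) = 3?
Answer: -10669/28545 ≈ -0.37376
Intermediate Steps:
h(b) = -1 (h(b) = -4 + 3 = -1)
t = 9
p = 111 (p = -3 + (8 - 5)*(29 + 9) = -3 + 3*38 = -3 + 114 = 111)
w(f) = 2*f/(111 + f) (w(f) = (f + f)/(f + 111) = (2*f)/(111 + f) = 2*f/(111 + f))
(194 + w(h(1)))/(2627 - 3146) = (194 + 2*(-1)/(111 - 1))/(2627 - 3146) = (194 + 2*(-1)/110)/(-519) = (194 + 2*(-1)*(1/110))*(-1/519) = (194 - 1/55)*(-1/519) = (10669/55)*(-1/519) = -10669/28545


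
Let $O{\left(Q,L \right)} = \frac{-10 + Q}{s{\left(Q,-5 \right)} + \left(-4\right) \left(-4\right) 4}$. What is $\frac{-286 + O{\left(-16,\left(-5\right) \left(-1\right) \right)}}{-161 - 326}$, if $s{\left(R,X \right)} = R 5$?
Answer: $\frac{2275}{3896} \approx 0.58393$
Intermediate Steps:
$s{\left(R,X \right)} = 5 R$
$O{\left(Q,L \right)} = \frac{-10 + Q}{64 + 5 Q}$ ($O{\left(Q,L \right)} = \frac{-10 + Q}{5 Q + \left(-4\right) \left(-4\right) 4} = \frac{-10 + Q}{5 Q + 16 \cdot 4} = \frac{-10 + Q}{5 Q + 64} = \frac{-10 + Q}{64 + 5 Q}$)
$\frac{-286 + O{\left(-16,\left(-5\right) \left(-1\right) \right)}}{-161 - 326} = \frac{-286 + \frac{-10 - 16}{64 + 5 \left(-16\right)}}{-161 - 326} = \frac{-286 + \frac{1}{64 - 80} \left(-26\right)}{-487} = \left(-286 + \frac{1}{-16} \left(-26\right)\right) \left(- \frac{1}{487}\right) = \left(-286 - - \frac{13}{8}\right) \left(- \frac{1}{487}\right) = \left(-286 + \frac{13}{8}\right) \left(- \frac{1}{487}\right) = \left(- \frac{2275}{8}\right) \left(- \frac{1}{487}\right) = \frac{2275}{3896}$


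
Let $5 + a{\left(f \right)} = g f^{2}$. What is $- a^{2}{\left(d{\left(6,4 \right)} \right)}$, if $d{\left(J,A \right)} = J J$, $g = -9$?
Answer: $-136165561$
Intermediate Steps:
$d{\left(J,A \right)} = J^{2}$
$a{\left(f \right)} = -5 - 9 f^{2}$
$- a^{2}{\left(d{\left(6,4 \right)} \right)} = - \left(-5 - 9 \left(6^{2}\right)^{2}\right)^{2} = - \left(-5 - 9 \cdot 36^{2}\right)^{2} = - \left(-5 - 11664\right)^{2} = - \left(-11669\right)^{2} = \left(-1\right) 136165561 = -136165561$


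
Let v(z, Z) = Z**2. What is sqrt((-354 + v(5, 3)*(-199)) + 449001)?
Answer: 2*sqrt(111714) ≈ 668.47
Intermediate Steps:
sqrt((-354 + v(5, 3)*(-199)) + 449001) = sqrt((-354 + 3**2*(-199)) + 449001) = sqrt((-354 + 9*(-199)) + 449001) = sqrt((-354 - 1791) + 449001) = sqrt(-2145 + 449001) = sqrt(446856) = 2*sqrt(111714)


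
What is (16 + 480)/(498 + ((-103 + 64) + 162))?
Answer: 496/621 ≈ 0.79871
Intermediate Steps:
(16 + 480)/(498 + ((-103 + 64) + 162)) = 496/(498 + (-39 + 162)) = 496/(498 + 123) = 496/621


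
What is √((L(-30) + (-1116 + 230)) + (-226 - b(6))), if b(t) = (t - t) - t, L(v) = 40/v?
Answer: I*√9966/3 ≈ 33.277*I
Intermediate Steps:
b(t) = -t (b(t) = 0 - t = -t)
√((L(-30) + (-1116 + 230)) + (-226 - b(6))) = √((40/(-30) + (-1116 + 230)) + (-226 - (-1)*6)) = √((40*(-1/30) - 886) + (-226 - 1*(-6))) = √((-4/3 - 886) + (-226 + 6)) = √(-2662/3 - 220) = √(-3322/3) = I*√9966/3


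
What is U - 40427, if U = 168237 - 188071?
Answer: -60261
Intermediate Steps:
U = -19834
U - 40427 = -19834 - 40427 = -60261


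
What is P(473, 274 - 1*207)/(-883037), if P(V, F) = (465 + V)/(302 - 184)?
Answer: -469/52099183 ≈ -9.0021e-6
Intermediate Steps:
P(V, F) = 465/118 + V/118 (P(V, F) = (465 + V)/118 = (465 + V)*(1/118) = 465/118 + V/118)
P(473, 274 - 1*207)/(-883037) = (465/118 + (1/118)*473)/(-883037) = (465/118 + 473/118)*(-1/883037) = (469/59)*(-1/883037) = -469/52099183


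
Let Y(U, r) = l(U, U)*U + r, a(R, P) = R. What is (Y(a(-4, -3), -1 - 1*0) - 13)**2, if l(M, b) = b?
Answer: 4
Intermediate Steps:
Y(U, r) = r + U**2 (Y(U, r) = U*U + r = U**2 + r = r + U**2)
(Y(a(-4, -3), -1 - 1*0) - 13)**2 = (((-1 - 1*0) + (-4)**2) - 13)**2 = (((-1 + 0) + 16) - 13)**2 = ((-1 + 16) - 13)**2 = (15 - 13)**2 = 2**2 = 4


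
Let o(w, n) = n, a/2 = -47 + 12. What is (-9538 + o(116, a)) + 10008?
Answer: 400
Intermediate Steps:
a = -70 (a = 2*(-47 + 12) = 2*(-35) = -70)
(-9538 + o(116, a)) + 10008 = (-9538 - 70) + 10008 = -9608 + 10008 = 400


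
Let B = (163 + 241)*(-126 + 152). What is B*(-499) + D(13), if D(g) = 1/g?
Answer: -68139447/13 ≈ -5.2415e+6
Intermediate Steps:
B = 10504 (B = 404*26 = 10504)
B*(-499) + D(13) = 10504*(-499) + 1/13 = -5241496 + 1/13 = -68139447/13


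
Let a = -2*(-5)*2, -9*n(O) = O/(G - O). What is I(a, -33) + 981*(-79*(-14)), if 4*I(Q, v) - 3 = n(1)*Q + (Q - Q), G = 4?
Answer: 117178549/108 ≈ 1.0850e+6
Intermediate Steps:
n(O) = -O/(9*(4 - O))
a = 20 (a = 10*2 = 20)
I(Q, v) = ¾ - Q/108 (I(Q, v) = ¾ + (((⅑)*1/(-4 + 1))*Q + (Q - Q))/4 = ¾ + (((⅑)*1/(-3))*Q + 0)/4 = ¾ + (((⅑)*1*(-⅓))*Q + 0)/4 = ¾ + (-Q/27 + 0)/4 = ¾ + (-Q/27)/4 = ¾ - Q/108)
I(a, -33) + 981*(-79*(-14)) = (¾ - 1/108*20) + 981*(-79*(-14)) = (¾ - 5/27) + 981*1106 = 61/108 + 1084986 = 117178549/108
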